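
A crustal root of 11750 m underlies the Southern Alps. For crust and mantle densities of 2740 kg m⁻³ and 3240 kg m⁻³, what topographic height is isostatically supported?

In Airy isostatic equilibrium: ρ_c h = (ρ_m − ρ_c) r.
h = r (ρ_m − ρ_c) / ρ_c = 11750 m × (3240 − 2740) / 2740 = 2140 m.

2140 m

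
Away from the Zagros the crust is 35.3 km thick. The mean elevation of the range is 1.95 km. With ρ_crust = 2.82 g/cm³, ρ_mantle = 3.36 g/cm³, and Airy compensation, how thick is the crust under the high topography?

47.4 km

Root depth r = h ρ_c / (ρ_m − ρ_c) = 1.95 km × 2.82 / 0.54 = 10.18 km.
Total thickness = T + h + r = 35.3 km + 1.95 km + 10.18 km = 47.4 km.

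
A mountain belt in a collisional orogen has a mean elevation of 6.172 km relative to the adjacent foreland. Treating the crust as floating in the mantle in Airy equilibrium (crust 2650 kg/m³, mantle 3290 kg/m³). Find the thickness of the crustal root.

Equating mass per unit area of the two columns: the weight of the topography is balanced by the buoyancy of the root, ρ_c h = (ρ_m − ρ_c) r.
r = h · ρ_c / (ρ_m − ρ_c) = 6.172 km × 2650 / (3290 − 2650) = 25.6 km.

25.6 km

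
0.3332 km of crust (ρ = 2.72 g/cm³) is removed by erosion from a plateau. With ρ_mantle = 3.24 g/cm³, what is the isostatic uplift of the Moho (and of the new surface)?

0.28 km

Unloading: uplift u = e ρ_c/ρ_m = 0.3332 km × 2.72/3.24 = 0.28 km.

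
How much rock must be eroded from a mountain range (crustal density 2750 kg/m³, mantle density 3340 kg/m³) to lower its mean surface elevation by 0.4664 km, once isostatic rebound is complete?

2.64 km

Net drop Δ = e − u = e − e ρ_c/ρ_m = e (ρ_m − ρ_c)/ρ_m.
e = Δ ρ_m/(ρ_m − ρ_c) = 0.4664 km × 3340/590 = 2.64 km.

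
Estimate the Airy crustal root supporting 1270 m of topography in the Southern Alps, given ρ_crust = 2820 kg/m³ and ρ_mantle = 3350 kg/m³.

In Airy isostatic equilibrium: the weight of the topography is balanced by the buoyancy of the root, ρ_c h = (ρ_m − ρ_c) r.
r = h · ρ_c / (ρ_m − ρ_c) = 1270 m × 2820 / (3350 − 2820) = 6760 m.

6760 m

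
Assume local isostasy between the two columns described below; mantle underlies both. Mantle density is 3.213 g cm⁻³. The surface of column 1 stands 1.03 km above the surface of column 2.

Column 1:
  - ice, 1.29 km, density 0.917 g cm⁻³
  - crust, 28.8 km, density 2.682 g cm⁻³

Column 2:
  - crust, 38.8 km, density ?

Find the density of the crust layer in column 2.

2.83 g cm⁻³

Take the compensation level at the base of the deeper column (depth z_c below the surface of column 1) and equate Σ ρ_i t_i down to z_c; mantle fills any gap and the z_c terms cancel.
Column 1: 1.29×0.917 + 28.8×2.682 + (z_c − 30.09)×3.213
Column 2: 1.03×0 + 38.8×ρ + (z_c − 1.03 − 38.8)×3.213
The z_c×3.213 term appears on both sides and cancels. Collect the known terms of each column as K = Σ(ρt)_known − 3.213 × (depth of known layers): K_1 = 78.42453 − 3.213×30.09 = −18.25464; K_2 = 0 − 3.213×(1.03 + 38.8) = −127.97379.
Balance: K_1 = K_2 + 38.8×ρ, so ρ = (K_1 − K_2)/38.8 = 109.719/38.8 = 2.83 g cm⁻³.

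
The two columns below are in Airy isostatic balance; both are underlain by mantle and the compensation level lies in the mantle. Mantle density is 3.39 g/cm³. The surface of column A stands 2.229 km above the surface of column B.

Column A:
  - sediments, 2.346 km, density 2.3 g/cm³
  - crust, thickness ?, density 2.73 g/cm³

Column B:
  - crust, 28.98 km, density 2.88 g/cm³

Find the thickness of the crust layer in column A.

Take the compensation level at the base of the deeper column (depth z_c below the surface of column A) and equate Σ ρ_i t_i down to z_c; mantle fills any gap and the z_c terms cancel.
Column A: 2.346×2.3 + x×2.73 + (z_c − 2.346 − x)×3.39
Column B: 2.229×0 + 28.98×2.88 + (z_c − 2.229 − 28.98)×3.39
The z_c×3.39 term appears on both sides and cancels. Collect the known terms of each column as K = Σ(ρt)_known − 3.39 × (depth of known layers): K_A = 5.3958 − 3.39×2.346 = −2.55714; K_B = 83.4624 − 3.39×(2.229 + 28.98) = −22.33611.
Balance: K_A − x×(3.39 − 2.73) = K_B, so x = (K_A − K_B)/(3.39 − 2.73) = 19.779/0.66 = 30 km.

30 km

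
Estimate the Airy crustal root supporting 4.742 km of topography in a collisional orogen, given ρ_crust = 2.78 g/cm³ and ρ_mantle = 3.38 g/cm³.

22 km

By Archimedes' principle applied to the lithosphere: the weight of the topography is balanced by the buoyancy of the root, ρ_c h = (ρ_m − ρ_c) r.
r = h · ρ_c / (ρ_m − ρ_c) = 4.742 km × 2.78 / (3.38 − 2.78) = 22 km.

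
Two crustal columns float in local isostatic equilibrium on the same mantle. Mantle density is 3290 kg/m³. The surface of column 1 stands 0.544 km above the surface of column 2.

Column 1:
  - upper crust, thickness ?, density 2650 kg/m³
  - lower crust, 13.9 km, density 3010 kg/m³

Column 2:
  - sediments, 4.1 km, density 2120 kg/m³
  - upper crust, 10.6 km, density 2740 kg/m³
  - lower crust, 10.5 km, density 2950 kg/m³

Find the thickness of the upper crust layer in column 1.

Take the compensation level at the base of the deeper column (depth z_c below the surface of column 1) and equate Σ ρ_i t_i down to z_c; mantle fills any gap and the z_c terms cancel.
Column 1: x×2650 + 13.9×3010 + (z_c − 13.9 − x)×3290
Column 2: 0.544×0 + 4.1×2120 + 10.6×2740 + 10.5×2950 + (z_c − 0.544 − 25.2)×3290
The z_c×3290 term appears on both sides and cancels. Collect the known terms of each column as K = Σ(ρt)_known − 3290 × (depth of known layers): K_1 = 41839 − 3290×13.9 = −3892; K_2 = 68711 − 3290×(0.544 + 25.2) = −15986.76.
Balance: K_1 − x×(3290 − 2650) = K_2, so x = (K_1 − K_2)/(3290 − 2650) = 12094.8/640 = 18.9 km.

18.9 km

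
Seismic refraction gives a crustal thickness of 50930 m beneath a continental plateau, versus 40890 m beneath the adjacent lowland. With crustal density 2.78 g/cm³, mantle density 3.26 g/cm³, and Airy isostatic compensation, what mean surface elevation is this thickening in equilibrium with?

1480 m

Excess crust Δ = 50930 m − 40890 m = 10040 m, split between elevation h and root r with h + r = Δ.
Airy balance ρ_c h = (ρ_m − ρ_c) r gives r = h ρ_c/(ρ_m − ρ_c), so h (1 + ρ_c/(ρ_m − ρ_c)) = Δ, i.e. h = Δ (ρ_m − ρ_c)/ρ_m.
h = 10040 m × 0.48/3.26 = 1480 m.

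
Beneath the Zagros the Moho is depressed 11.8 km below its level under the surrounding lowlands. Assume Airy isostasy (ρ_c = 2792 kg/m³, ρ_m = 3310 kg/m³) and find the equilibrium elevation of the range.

2.19 km

In Airy isostatic equilibrium: ρ_c h = (ρ_m − ρ_c) r.
h = r (ρ_m − ρ_c) / ρ_c = 11.8 km × (3310 − 2792) / 2792 = 2.19 km.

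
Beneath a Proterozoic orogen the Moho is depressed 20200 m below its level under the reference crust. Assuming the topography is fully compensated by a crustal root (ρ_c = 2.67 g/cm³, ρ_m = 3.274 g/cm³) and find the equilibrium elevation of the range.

4570 m

Equating mass per unit area of the two columns: ρ_c h = (ρ_m − ρ_c) r.
h = r (ρ_m − ρ_c) / ρ_c = 20200 m × (3.274 − 2.67) / 2.67 = 4570 m.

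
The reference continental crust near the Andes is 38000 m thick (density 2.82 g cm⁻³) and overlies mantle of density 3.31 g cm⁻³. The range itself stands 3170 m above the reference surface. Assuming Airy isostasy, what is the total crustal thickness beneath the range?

59400 m

Root depth r = h ρ_c / (ρ_m − ρ_c) = 3170 m × 2.82 / 0.49 = 18240 m.
Total thickness = T + h + r = 38000 m + 3170 m + 18240 m = 59400 m.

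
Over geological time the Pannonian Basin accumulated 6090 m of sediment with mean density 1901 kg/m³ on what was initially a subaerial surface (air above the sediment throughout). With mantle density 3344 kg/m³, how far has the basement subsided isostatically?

3460 m

Subaerial load: s = t ρ_sed / ρ_m = 6090 m × 1901/3344 = 3460 m.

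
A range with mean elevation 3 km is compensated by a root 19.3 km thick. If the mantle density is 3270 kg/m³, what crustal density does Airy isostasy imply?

2830 kg/m³

ρ_c h = (ρ_m − ρ_c) r → ρ_c (h + r) = ρ_m r → ρ_c = ρ_m r / (h + r).
ρ_c = 3270 × 19.3 km / (3 km + 19.3 km) = 2830 kg/m³.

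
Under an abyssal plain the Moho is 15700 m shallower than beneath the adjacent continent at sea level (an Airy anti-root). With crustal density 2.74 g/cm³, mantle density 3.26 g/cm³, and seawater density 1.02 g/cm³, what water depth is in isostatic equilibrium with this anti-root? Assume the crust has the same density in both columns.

4750 m

Replacing a thickness d of crust by seawater at the top must be balanced by replacing crust with mantle at the base: d (ρ_c − ρ_w) = a (ρ_m − ρ_c).
d = a (ρ_m − ρ_c)/(ρ_c − ρ_w) = 15700 m × 0.52/1.72 = 4750 m.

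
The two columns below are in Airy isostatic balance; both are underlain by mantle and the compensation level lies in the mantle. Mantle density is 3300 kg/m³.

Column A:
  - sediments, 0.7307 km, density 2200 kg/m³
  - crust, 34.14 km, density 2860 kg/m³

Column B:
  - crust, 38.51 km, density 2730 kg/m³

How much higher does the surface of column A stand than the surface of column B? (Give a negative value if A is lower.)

−1.86 km

For any compensation level in the mantle, the mantle terms cancel and isostasy reduces to e = (Σt_A − Σt_B) − (Σ(ρt)_A − Σ(ρt)_B) / ρ_m.
Σt_A = 34.8707 km; Σt_B = 38.51 km; Σ(ρt)_A = 99247.94; Σ(ρt)_B = 105132.3 (in km·kg/m³).
e = (34.8707 − 38.51) − (99247.94 − 105132.3) / 3300 = −1.86 km.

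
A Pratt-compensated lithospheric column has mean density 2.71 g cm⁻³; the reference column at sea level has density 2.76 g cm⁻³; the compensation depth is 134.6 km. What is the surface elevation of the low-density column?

ρ_ref D = ρ (D + h) → h = D (ρ_ref − ρ)/ρ.
h = 134.6 km × (2.76 − 2.71)/2.71 = 2.48 km.

2.48 km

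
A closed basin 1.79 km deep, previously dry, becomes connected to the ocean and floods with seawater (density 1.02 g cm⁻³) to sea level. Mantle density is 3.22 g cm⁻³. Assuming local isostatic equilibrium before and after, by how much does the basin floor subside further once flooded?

0.83 km

After flooding the water column is d + s deep. Its weight must equal the weight of mantle displaced by the extra subsidence s: (d + s) ρ_w = s ρ_m.
s = d ρ_w / (ρ_m − ρ_w) = 1.79 km × 1.02/(3.22 − 1.02) = 0.83 km.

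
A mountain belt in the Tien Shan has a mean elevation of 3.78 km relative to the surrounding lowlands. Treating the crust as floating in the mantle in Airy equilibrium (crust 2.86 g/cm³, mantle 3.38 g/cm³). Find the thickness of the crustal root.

20.8 km

Isostatic balance requires: the weight of the topography is balanced by the buoyancy of the root, ρ_c h = (ρ_m − ρ_c) r.
r = h · ρ_c / (ρ_m − ρ_c) = 3.78 km × 2.86 / (3.38 − 2.86) = 20.8 km.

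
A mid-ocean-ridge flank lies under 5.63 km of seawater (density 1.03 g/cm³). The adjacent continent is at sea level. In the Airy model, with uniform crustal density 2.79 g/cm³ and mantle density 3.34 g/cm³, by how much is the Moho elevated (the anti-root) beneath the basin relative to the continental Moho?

By Archimedes' principle applied to the lithosphere: replacing crust with seawater at the top is compensated by replacing crust with mantle at the base: d (ρ_c − ρ_w) = a (ρ_m − ρ_c).
a = d (ρ_c − ρ_w)/(ρ_m − ρ_c) = 5.63 km × 1.76/0.55 = 18 km.

18 km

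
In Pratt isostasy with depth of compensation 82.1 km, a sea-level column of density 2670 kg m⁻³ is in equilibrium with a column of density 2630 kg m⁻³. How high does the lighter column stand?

1.25 km

ρ_ref D = ρ (D + h) → h = D (ρ_ref − ρ)/ρ.
h = 82.1 km × (2670 − 2630)/2630 = 1.25 km.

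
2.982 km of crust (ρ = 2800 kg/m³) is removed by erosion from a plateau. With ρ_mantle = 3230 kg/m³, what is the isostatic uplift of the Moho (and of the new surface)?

Unloading: uplift u = e ρ_c/ρ_m = 2.982 km × 2800/3230 = 2.59 km.

2.59 km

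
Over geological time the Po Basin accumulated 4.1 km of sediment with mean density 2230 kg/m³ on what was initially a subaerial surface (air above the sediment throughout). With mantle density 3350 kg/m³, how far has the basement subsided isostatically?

Subaerial load: s = t ρ_sed / ρ_m = 4.1 km × 2230/3350 = 2.73 km.

2.73 km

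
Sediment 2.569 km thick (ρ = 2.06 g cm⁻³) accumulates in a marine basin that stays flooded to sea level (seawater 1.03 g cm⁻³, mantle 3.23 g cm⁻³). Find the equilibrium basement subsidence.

Submarine loading: the sediment displaces seawater, and the subsidence is in turn flooded, so s (ρ_m − ρ_w) = t (ρ_sed − ρ_w).
s = 2.569 km × (2.06 − 1.03) / (3.23 − 1.03) = 1.2 km.

1.2 km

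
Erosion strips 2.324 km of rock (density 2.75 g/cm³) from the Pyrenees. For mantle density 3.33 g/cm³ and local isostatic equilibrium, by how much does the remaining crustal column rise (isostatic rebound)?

Unloading: uplift u = e ρ_c/ρ_m = 2.324 km × 2.75/3.33 = 1.92 km.

1.92 km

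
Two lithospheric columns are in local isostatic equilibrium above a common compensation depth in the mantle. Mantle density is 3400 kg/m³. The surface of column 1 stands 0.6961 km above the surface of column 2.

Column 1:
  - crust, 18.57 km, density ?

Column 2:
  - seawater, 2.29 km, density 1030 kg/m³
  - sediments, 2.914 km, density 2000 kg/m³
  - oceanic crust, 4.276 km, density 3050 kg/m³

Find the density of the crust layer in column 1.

2680 kg/m³

Take the compensation level at the base of the deeper column (depth z_c below the surface of column 1) and equate Σ ρ_i t_i down to z_c; mantle fills any gap and the z_c terms cancel.
Column 1: 18.57×ρ + (z_c − 18.57)×3400
Column 2: 0.6961×0 + 2.29×1030 + 2.914×2000 + 4.276×3050 + (z_c − 0.6961 − 9.48)×3400
The z_c×3400 term appears on both sides and cancels. Collect the known terms of each column as K = Σ(ρt)_known − 3400 × (depth of known layers): K_1 = 0 − 3400×18.57 = −63138; K_2 = 21228.5 − 3400×(0.6961 + 9.48) = −13370.24.
Balance: K_1 + 18.57×ρ = K_2, so ρ = (K_2 − K_1)/18.57 = 49767.8/18.57 = 2680 kg/m³.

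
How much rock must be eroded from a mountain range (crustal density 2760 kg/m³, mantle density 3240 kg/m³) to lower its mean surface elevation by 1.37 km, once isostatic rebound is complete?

Net drop Δ = e − u = e − e ρ_c/ρ_m = e (ρ_m − ρ_c)/ρ_m.
e = Δ ρ_m/(ρ_m − ρ_c) = 1.37 km × 3240/480 = 9.25 km.

9.25 km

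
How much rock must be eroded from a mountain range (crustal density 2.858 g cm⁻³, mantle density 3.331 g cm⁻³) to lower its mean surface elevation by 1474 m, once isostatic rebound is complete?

Net drop Δ = e − u = e − e ρ_c/ρ_m = e (ρ_m − ρ_c)/ρ_m.
e = Δ ρ_m/(ρ_m − ρ_c) = 1474 m × 3.331/0.473 = 10400 m.

10400 m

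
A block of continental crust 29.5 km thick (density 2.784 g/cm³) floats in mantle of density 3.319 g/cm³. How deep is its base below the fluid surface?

Draft d = t ρ_obj/ρ_fluid = 29.5 km × 2.784/3.319 = 24.7 km.

24.7 km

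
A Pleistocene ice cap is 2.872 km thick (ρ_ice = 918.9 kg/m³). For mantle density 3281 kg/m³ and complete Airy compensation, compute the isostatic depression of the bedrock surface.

By Archimedes' principle applied to the lithosphere: the ice load ρ_ice t is balanced by mantle displaced below, ρ_m s.
s = t ρ_ice / ρ_m = 2.872 km × 918.9/3281 = 0.804 km.

0.804 km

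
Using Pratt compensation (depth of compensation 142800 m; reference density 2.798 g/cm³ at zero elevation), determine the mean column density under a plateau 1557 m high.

Pratt balance: ρ_ref D = ρ (D + h).
ρ = ρ_ref D/(D + h) = 2.798 × 142800 m/(142800 m + 1557 m) = 2.77 g/cm³.

2.77 g/cm³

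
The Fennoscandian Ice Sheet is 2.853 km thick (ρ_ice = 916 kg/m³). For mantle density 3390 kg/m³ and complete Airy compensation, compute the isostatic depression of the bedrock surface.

0.771 km

Equating mass per unit area of the two columns: the ice load ρ_ice t is balanced by mantle displaced below, ρ_m s.
s = t ρ_ice / ρ_m = 2.853 km × 916/3390 = 0.771 km.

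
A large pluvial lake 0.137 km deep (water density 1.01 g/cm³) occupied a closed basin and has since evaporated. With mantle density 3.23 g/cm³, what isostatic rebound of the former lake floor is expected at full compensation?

u = d ρ_w/ρ_m = 0.137 km × 1.01/3.23 = 0.0428 km.

0.0428 km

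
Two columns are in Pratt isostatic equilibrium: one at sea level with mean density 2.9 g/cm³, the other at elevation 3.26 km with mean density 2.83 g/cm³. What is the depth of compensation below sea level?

ρ_ref D = ρ (D + h) → D (ρ_ref − ρ) = ρ h.
D = ρ h/(ρ_ref − ρ) = 2.83 × 3.26 km/(2.9 − 2.83) = 132 km.

132 km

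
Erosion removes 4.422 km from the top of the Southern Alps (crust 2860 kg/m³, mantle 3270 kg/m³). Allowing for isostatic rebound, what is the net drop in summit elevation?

0.554 km

Rebound u = e ρ_c/ρ_m = 4.422 km × 2860/3270 = 3.868 km.
Net surface drop = e − u = 4.422 km − 3.868 km = e (ρ_m − ρ_c)/ρ_m = 0.554 km.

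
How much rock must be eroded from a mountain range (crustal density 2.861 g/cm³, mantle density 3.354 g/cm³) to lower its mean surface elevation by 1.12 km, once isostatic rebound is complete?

7.62 km

Net drop Δ = e − u = e − e ρ_c/ρ_m = e (ρ_m − ρ_c)/ρ_m.
e = Δ ρ_m/(ρ_m − ρ_c) = 1.12 km × 3.354/0.493 = 7.62 km.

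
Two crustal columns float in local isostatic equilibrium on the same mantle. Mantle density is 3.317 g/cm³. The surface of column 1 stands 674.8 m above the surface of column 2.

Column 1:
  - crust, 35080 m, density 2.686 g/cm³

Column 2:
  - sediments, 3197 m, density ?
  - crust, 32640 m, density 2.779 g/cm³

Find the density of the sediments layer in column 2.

Take the compensation level at the base of the deeper column (depth z_c below the surface of column 1) and equate Σ ρ_i t_i down to z_c; mantle fills any gap and the z_c terms cancel.
Column 1: 35080×2.686 + (z_c − 35080)×3.317
Column 2: 674.8×0 + 3197×ρ + 32640×2.779 + (z_c − 674.8 − 35837)×3.317
The z_c×3.317 term appears on both sides and cancels. Collect the known terms of each column as K = Σ(ρt)_known − 3.317 × (depth of known layers): K_1 = 94224.88 − 3.317×35080 = −22135.48; K_2 = 90706.56 − 3.317×(674.8 + 35837) = −30403.0806.
Balance: K_1 = K_2 + 3197×ρ, so ρ = (K_1 − K_2)/3197 = 8267.6/3197 = 2.59 g/cm³.

2.59 g/cm³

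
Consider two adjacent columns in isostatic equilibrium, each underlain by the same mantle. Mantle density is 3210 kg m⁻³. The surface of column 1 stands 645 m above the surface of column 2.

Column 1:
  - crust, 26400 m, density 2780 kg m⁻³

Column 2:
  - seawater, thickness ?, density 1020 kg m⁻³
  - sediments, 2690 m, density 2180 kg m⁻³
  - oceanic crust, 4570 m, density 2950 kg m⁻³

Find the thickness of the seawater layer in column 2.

2430 m

Take the compensation level at the base of the deeper column (depth z_c below the surface of column 1) and equate Σ ρ_i t_i down to z_c; mantle fills any gap and the z_c terms cancel.
Column 1: 26400×2780 + (z_c − 26400)×3210
Column 2: 645×0 + x×1020 + 2690×2180 + 4570×2950 + (z_c − 645 − 7260 − x)×3210
The z_c×3210 term appears on both sides and cancels. Collect the known terms of each column as K = Σ(ρt)_known − 3210 × (depth of known layers): K_1 = 73392000 − 3210×26400 = −11352000; K_2 = 19345700 − 3210×(645 + 7260) = −6029350.
Balance: K_1 = K_2 − x×(3210 − 1020), so x = (K_2 − K_1)/(3210 − 1020) = 5322650/2190 = 2430 m.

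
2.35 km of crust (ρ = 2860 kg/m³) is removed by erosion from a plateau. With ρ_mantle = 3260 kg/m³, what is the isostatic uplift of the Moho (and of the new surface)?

Unloading: uplift u = e ρ_c/ρ_m = 2.35 km × 2860/3260 = 2.06 km.

2.06 km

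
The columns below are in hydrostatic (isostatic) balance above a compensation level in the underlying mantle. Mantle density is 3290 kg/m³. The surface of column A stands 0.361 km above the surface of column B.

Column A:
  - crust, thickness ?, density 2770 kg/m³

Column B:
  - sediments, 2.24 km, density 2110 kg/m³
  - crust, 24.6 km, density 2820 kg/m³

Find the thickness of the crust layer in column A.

Take the compensation level at the base of the deeper column (depth z_c below the surface of column A) and equate Σ ρ_i t_i down to z_c; mantle fills any gap and the z_c terms cancel.
Column A: x×2770 + (z_c − 0 − x)×3290
Column B: 0.361×0 + 2.24×2110 + 24.6×2820 + (z_c − 0.361 − 26.84)×3290
The z_c×3290 term appears on both sides and cancels. Collect the known terms of each column as K = Σ(ρt)_known − 3290 × (depth of known layers): K_A = 0 − 3290×0 = 0; K_B = 74098.4 − 3290×(0.361 + 26.84) = −15392.89.
Balance: K_A − x×(3290 − 2770) = K_B, so x = (K_A − K_B)/(3290 − 2770) = 15392.9/520 = 29.6 km.

29.6 km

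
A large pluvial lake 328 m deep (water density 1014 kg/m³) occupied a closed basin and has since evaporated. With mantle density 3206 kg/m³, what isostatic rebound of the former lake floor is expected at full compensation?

104 m

u = d ρ_w/ρ_m = 328 m × 1014/3206 = 104 m.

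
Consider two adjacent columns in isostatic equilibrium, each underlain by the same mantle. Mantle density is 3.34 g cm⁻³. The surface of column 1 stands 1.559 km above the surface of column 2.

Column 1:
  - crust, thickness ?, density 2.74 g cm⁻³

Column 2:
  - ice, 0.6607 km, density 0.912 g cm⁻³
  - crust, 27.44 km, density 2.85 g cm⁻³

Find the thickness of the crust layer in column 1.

Take the compensation level at the base of the deeper column (depth z_c below the surface of column 1) and equate Σ ρ_i t_i down to z_c; mantle fills any gap and the z_c terms cancel.
Column 1: x×2.74 + (z_c − 0 − x)×3.34
Column 2: 1.559×0 + 0.6607×0.912 + 27.44×2.85 + (z_c − 1.559 − 28.1007)×3.34
The z_c×3.34 term appears on both sides and cancels. Collect the known terms of each column as K = Σ(ρt)_known − 3.34 × (depth of known layers): K_1 = 0 − 3.34×0 = 0; K_2 = 78.8065584 − 3.34×(1.559 + 28.1007) = −20.2568396.
Balance: K_1 − x×(3.34 − 2.74) = K_2, so x = (K_1 − K_2)/(3.34 − 2.74) = 20.2568/0.6 = 33.8 km.

33.8 km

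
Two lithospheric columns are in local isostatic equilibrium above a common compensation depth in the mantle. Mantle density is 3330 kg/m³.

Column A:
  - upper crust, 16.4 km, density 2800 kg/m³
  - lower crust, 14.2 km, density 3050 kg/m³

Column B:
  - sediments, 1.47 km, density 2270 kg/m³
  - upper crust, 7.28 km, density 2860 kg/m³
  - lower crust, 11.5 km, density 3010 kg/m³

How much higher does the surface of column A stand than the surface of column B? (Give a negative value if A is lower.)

1.2 km

For any compensation level in the mantle, the mantle terms cancel and isostasy reduces to e = (Σt_A − Σt_B) − (Σ(ρt)_A − Σ(ρt)_B) / ρ_m.
Σt_A = 30.6 km; Σt_B = 20.25 km; Σ(ρt)_A = 89230; Σ(ρt)_B = 58772.7 (in km·kg/m³).
e = (30.6 − 20.25) − (89230 − 58772.7) / 3330 = 1.2 km.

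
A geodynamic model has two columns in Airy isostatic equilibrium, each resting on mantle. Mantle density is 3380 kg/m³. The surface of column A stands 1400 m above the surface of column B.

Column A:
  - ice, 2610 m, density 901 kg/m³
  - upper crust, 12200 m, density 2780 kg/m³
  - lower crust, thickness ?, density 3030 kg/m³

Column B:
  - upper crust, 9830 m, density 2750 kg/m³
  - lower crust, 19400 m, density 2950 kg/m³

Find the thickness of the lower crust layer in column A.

Take the compensation level at the base of the deeper column (depth z_c below the surface of column A) and equate Σ ρ_i t_i down to z_c; mantle fills any gap and the z_c terms cancel.
Column A: 2610×901 + 12200×2780 + x×3030 + (z_c − 14810 − x)×3380
Column B: 1400×0 + 9830×2750 + 19400×2950 + (z_c − 1400 − 29230)×3380
The z_c×3380 term appears on both sides and cancels. Collect the known terms of each column as K = Σ(ρt)_known − 3380 × (depth of known layers): K_A = 36267610 − 3380×14810 = −13790190; K_B = 84262500 − 3380×(1400 + 29230) = −19266900.
Balance: K_A − x×(3380 − 3030) = K_B, so x = (K_A − K_B)/(3380 − 3030) = 5476710/350 = 15600 m.

15600 m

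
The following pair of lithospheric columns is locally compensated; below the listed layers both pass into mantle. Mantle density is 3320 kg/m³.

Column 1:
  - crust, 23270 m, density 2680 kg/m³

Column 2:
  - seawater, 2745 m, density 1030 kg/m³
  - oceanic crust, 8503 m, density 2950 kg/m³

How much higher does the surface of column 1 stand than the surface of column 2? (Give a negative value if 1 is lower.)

For any compensation level in the mantle, the mantle terms cancel and isostasy reduces to e = (Σt_1 − Σt_2) − (Σ(ρt)_1 − Σ(ρt)_2) / ρ_m.
Σt_1 = 23270 m; Σt_2 = 11248 m; Σ(ρt)_1 = 62363600; Σ(ρt)_2 = 27911200 (in m·kg/m³).
e = (23270 − 11248) − (62363600 − 27911200) / 3320 = 1640 m.

1640 m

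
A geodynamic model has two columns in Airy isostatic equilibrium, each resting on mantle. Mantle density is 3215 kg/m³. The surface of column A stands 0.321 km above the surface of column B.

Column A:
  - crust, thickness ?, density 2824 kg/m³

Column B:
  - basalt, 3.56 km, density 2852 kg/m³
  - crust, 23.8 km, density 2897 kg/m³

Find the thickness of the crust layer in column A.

Take the compensation level at the base of the deeper column (depth z_c below the surface of column A) and equate Σ ρ_i t_i down to z_c; mantle fills any gap and the z_c terms cancel.
Column A: x×2824 + (z_c − 0 − x)×3215
Column B: 0.321×0 + 3.56×2852 + 23.8×2897 + (z_c − 0.321 − 27.36)×3215
The z_c×3215 term appears on both sides and cancels. Collect the known terms of each column as K = Σ(ρt)_known − 3215 × (depth of known layers): K_A = 0 − 3215×0 = 0; K_B = 79101.72 − 3215×(0.321 + 27.36) = −9892.695.
Balance: K_A − x×(3215 − 2824) = K_B, so x = (K_A − K_B)/(3215 − 2824) = 9892.69/391 = 25.3 km.

25.3 km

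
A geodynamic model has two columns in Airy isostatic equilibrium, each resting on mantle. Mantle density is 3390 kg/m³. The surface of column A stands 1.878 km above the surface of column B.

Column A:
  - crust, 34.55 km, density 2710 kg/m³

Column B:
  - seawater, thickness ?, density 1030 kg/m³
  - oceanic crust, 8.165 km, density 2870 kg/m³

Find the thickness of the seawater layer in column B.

Take the compensation level at the base of the deeper column (depth z_c below the surface of column A) and equate Σ ρ_i t_i down to z_c; mantle fills any gap and the z_c terms cancel.
Column A: 34.55×2710 + (z_c − 34.55)×3390
Column B: 1.878×0 + x×1030 + 8.165×2870 + (z_c − 1.878 − 8.165 − x)×3390
The z_c×3390 term appears on both sides and cancels. Collect the known terms of each column as K = Σ(ρt)_known − 3390 × (depth of known layers): K_A = 93630.5 − 3390×34.55 = −23494; K_B = 23433.55 − 3390×(1.878 + 8.165) = −10612.22.
Balance: K_A = K_B − x×(3390 − 1030), so x = (K_B − K_A)/(3390 − 1030) = 12881.8/2360 = 5.46 km.

5.46 km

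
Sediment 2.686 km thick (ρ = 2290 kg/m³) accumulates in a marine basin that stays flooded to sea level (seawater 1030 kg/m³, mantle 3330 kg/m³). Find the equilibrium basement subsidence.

Submarine loading: the sediment displaces seawater, and the subsidence is in turn flooded, so s (ρ_m − ρ_w) = t (ρ_sed − ρ_w).
s = 2.686 km × (2290 − 1030) / (3330 − 1030) = 1.47 km.

1.47 km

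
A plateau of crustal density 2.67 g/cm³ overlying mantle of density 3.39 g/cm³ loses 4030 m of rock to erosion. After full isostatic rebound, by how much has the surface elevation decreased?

856 m

Rebound u = e ρ_c/ρ_m = 4030 m × 2.67/3.39 = 3174 m.
Net surface drop = e − u = 4030 m − 3174 m = e (ρ_m − ρ_c)/ρ_m = 856 m.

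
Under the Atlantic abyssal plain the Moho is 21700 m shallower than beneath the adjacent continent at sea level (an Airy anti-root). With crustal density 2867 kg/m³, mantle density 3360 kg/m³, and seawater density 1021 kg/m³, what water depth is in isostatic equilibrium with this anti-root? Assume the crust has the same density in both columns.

Replacing a thickness d of crust by seawater at the top must be balanced by replacing crust with mantle at the base: d (ρ_c − ρ_w) = a (ρ_m − ρ_c).
d = a (ρ_m − ρ_c)/(ρ_c − ρ_w) = 21700 m × 493/1846 = 5800 m.

5800 m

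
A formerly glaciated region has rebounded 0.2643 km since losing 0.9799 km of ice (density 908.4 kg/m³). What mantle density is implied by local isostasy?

ρ_m = ρ_ice t / u = 908.4 × 0.9799 km/0.2643 km = 3370 kg/m³.

3370 kg/m³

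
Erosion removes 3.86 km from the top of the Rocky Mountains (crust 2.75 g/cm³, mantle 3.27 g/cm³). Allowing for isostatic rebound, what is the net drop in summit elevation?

Rebound u = e ρ_c/ρ_m = 3.86 km × 2.75/3.27 = 3.246 km.
Net surface drop = e − u = 3.86 km − 3.246 km = e (ρ_m − ρ_c)/ρ_m = 0.614 km.

0.614 km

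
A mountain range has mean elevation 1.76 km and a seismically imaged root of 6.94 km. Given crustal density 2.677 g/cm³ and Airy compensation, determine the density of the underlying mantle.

Airy balance: ρ_c h = (ρ_m − ρ_c) r → ρ_m = ρ_c (1 + h/r).
ρ_m = 2.677 × (1 + 1.76 km/6.94 km) = 3.36 g/cm³.

3.36 g/cm³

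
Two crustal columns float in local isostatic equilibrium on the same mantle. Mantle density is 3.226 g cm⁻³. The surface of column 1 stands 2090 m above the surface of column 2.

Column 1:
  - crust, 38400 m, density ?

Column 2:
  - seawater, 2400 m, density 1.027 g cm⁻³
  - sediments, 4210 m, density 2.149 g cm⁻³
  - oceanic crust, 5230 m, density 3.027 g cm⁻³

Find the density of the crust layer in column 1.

2.77 g cm⁻³

Take the compensation level at the base of the deeper column (depth z_c below the surface of column 1) and equate Σ ρ_i t_i down to z_c; mantle fills any gap and the z_c terms cancel.
Column 1: 38400×ρ + (z_c − 38400)×3.226
Column 2: 2090×0 + 2400×1.027 + 4210×2.149 + 5230×3.027 + (z_c − 2090 − 11840)×3.226
The z_c×3.226 term appears on both sides and cancels. Collect the known terms of each column as K = Σ(ρt)_known − 3.226 × (depth of known layers): K_1 = 0 − 3.226×38400 = −123878.4; K_2 = 27343.3 − 3.226×(2090 + 11840) = −17594.88.
Balance: K_1 + 38400×ρ = K_2, so ρ = (K_2 − K_1)/38400 = 106284/38400 = 2.77 g cm⁻³.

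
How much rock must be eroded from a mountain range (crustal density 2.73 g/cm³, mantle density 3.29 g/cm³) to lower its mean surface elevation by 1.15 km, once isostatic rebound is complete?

6.76 km

Net drop Δ = e − u = e − e ρ_c/ρ_m = e (ρ_m − ρ_c)/ρ_m.
e = Δ ρ_m/(ρ_m − ρ_c) = 1.15 km × 3.29/0.56 = 6.76 km.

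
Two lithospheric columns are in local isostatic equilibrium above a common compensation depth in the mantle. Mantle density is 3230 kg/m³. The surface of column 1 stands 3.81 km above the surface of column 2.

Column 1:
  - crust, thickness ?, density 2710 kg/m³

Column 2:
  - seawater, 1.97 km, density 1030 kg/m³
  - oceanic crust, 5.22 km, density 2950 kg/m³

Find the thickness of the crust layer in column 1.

34.8 km

Take the compensation level at the base of the deeper column (depth z_c below the surface of column 1) and equate Σ ρ_i t_i down to z_c; mantle fills any gap and the z_c terms cancel.
Column 1: x×2710 + (z_c − 0 − x)×3230
Column 2: 3.81×0 + 1.97×1030 + 5.22×2950 + (z_c − 3.81 − 7.19)×3230
The z_c×3230 term appears on both sides and cancels. Collect the known terms of each column as K = Σ(ρt)_known − 3230 × (depth of known layers): K_1 = 0 − 3230×0 = 0; K_2 = 17428.1 − 3230×(3.81 + 7.19) = −18101.9.
Balance: K_1 − x×(3230 − 2710) = K_2, so x = (K_1 − K_2)/(3230 − 2710) = 18101.9/520 = 34.8 km.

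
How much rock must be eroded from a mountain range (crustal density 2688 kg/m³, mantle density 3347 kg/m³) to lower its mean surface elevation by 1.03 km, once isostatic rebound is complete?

5.23 km

Net drop Δ = e − u = e − e ρ_c/ρ_m = e (ρ_m − ρ_c)/ρ_m.
e = Δ ρ_m/(ρ_m − ρ_c) = 1.03 km × 3347/659 = 5.23 km.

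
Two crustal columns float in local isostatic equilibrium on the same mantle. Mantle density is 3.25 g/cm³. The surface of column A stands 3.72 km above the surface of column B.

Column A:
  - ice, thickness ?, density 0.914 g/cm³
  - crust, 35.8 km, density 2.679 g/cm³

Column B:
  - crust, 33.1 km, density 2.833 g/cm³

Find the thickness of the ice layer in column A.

2.33 km

Take the compensation level at the base of the deeper column (depth z_c below the surface of column A) and equate Σ ρ_i t_i down to z_c; mantle fills any gap and the z_c terms cancel.
Column A: x×0.914 + 35.8×2.679 + (z_c − 35.8 − x)×3.25
Column B: 3.72×0 + 33.1×2.833 + (z_c − 3.72 − 33.1)×3.25
The z_c×3.25 term appears on both sides and cancels. Collect the known terms of each column as K = Σ(ρt)_known − 3.25 × (depth of known layers): K_A = 95.9082 − 3.25×35.8 = −20.4418; K_B = 93.7723 − 3.25×(3.72 + 33.1) = −25.8927.
Balance: K_A − x×(3.25 − 0.914) = K_B, so x = (K_A − K_B)/(3.25 − 0.914) = 5.4509/2.336 = 2.33 km.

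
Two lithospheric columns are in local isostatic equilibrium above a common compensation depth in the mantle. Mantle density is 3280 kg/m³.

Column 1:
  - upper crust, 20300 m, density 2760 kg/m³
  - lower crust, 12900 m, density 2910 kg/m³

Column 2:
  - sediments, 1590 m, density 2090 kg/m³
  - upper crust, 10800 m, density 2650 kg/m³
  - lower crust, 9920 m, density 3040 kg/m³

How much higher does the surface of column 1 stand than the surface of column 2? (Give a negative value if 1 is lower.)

1300 m

For any compensation level in the mantle, the mantle terms cancel and isostasy reduces to e = (Σt_1 − Σt_2) − (Σ(ρt)_1 − Σ(ρt)_2) / ρ_m.
Σt_1 = 33200 m; Σt_2 = 22310 m; Σ(ρt)_1 = 93567000; Σ(ρt)_2 = 62099900 (in m·kg/m³).
e = (33200 − 22310) − (93567000 − 62099900) / 3280 = 1300 m.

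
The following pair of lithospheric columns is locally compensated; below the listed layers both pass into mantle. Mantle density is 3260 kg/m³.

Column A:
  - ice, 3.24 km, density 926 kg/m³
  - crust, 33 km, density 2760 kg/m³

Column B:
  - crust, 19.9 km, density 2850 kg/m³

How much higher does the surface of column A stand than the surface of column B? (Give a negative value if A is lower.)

4.88 km

For any compensation level in the mantle, the mantle terms cancel and isostasy reduces to e = (Σt_A − Σt_B) − (Σ(ρt)_A − Σ(ρt)_B) / ρ_m.
Σt_A = 36.24 km; Σt_B = 19.9 km; Σ(ρt)_A = 94080.24; Σ(ρt)_B = 56715 (in km·kg/m³).
e = (36.24 − 19.9) − (94080.24 − 56715) / 3260 = 4.88 km.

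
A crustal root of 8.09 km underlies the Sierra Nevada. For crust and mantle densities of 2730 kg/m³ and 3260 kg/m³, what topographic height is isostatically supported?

Isostatic balance requires: ρ_c h = (ρ_m − ρ_c) r.
h = r (ρ_m − ρ_c) / ρ_c = 8.09 km × (3260 − 2730) / 2730 = 1.57 km.

1.57 km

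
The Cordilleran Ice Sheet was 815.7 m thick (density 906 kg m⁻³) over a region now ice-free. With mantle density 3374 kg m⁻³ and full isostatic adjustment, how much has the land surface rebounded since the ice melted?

219 m

Removing the load lets mantle flow back in; uplift u satisfies ρ_ice t = ρ_m u.
u = t ρ_ice/ρ_m = 815.7 m × 906/3374 = 219 m.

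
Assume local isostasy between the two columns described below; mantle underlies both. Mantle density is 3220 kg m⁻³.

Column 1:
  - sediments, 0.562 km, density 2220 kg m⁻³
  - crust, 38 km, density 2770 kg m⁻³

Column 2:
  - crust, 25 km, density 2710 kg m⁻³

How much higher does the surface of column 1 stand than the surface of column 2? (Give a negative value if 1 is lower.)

1.53 km

For any compensation level in the mantle, the mantle terms cancel and isostasy reduces to e = (Σt_1 − Σt_2) − (Σ(ρt)_1 − Σ(ρt)_2) / ρ_m.
Σt_1 = 38.562 km; Σt_2 = 25 km; Σ(ρt)_1 = 106507.64; Σ(ρt)_2 = 67750 (in km·kg m⁻³).
e = (38.562 − 25) − (106507.64 − 67750) / 3220 = 1.53 km.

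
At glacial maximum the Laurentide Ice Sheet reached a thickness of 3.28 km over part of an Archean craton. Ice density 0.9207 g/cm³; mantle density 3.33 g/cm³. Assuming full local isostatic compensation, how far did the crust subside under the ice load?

In Airy isostatic equilibrium: the ice load ρ_ice t is balanced by mantle displaced below, ρ_m s.
s = t ρ_ice / ρ_m = 3.28 km × 0.9207/3.33 = 0.907 km.

0.907 km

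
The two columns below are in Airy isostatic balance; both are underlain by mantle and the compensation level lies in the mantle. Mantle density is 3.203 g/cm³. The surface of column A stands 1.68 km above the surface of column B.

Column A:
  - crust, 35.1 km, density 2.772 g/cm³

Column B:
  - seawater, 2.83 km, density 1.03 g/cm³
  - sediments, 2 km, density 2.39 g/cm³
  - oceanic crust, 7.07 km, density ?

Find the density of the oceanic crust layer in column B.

2.92 g/cm³

Take the compensation level at the base of the deeper column (depth z_c below the surface of column A) and equate Σ ρ_i t_i down to z_c; mantle fills any gap and the z_c terms cancel.
Column A: 35.1×2.772 + (z_c − 35.1)×3.203
Column B: 1.68×0 + 2.83×1.03 + 2×2.39 + 7.07×ρ + (z_c − 1.68 − 11.9)×3.203
The z_c×3.203 term appears on both sides and cancels. Collect the known terms of each column as K = Σ(ρt)_known − 3.203 × (depth of known layers): K_A = 97.2972 − 3.203×35.1 = −15.1281; K_B = 7.6949 − 3.203×(1.68 + 11.9) = −35.80184.
Balance: K_A = K_B + 7.07×ρ, so ρ = (K_A − K_B)/7.07 = 20.6737/7.07 = 2.92 g/cm³.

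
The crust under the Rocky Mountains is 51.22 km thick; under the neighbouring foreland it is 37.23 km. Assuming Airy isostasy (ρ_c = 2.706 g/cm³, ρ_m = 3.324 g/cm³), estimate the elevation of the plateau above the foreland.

2.6 km

Excess crust Δ = 51.22 km − 37.23 km = 13.99 km, split between elevation h and root r with h + r = Δ.
Airy balance ρ_c h = (ρ_m − ρ_c) r gives r = h ρ_c/(ρ_m − ρ_c), so h (1 + ρ_c/(ρ_m − ρ_c)) = Δ, i.e. h = Δ (ρ_m − ρ_c)/ρ_m.
h = 13.99 km × 0.618/3.324 = 2.6 km.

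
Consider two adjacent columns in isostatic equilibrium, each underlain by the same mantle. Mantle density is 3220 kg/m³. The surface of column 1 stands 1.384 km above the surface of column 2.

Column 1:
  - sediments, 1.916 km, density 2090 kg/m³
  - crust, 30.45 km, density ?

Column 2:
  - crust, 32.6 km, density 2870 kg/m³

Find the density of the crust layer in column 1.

Take the compensation level at the base of the deeper column (depth z_c below the surface of column 1) and equate Σ ρ_i t_i down to z_c; mantle fills any gap and the z_c terms cancel.
Column 1: 1.916×2090 + 30.45×ρ + (z_c − 32.366)×3220
Column 2: 1.384×0 + 32.6×2870 + (z_c − 1.384 − 32.6)×3220
The z_c×3220 term appears on both sides and cancels. Collect the known terms of each column as K = Σ(ρt)_known − 3220 × (depth of known layers): K_1 = 4004.44 − 3220×32.366 = −100214.08; K_2 = 93562 − 3220×(1.384 + 32.6) = −15866.48.
Balance: K_1 + 30.45×ρ = K_2, so ρ = (K_2 − K_1)/30.45 = 84347.6/30.45 = 2770 kg/m³.

2770 kg/m³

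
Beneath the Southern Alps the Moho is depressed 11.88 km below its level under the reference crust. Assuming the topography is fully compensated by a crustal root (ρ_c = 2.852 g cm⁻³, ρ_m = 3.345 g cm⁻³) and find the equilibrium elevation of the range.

For local isostatic compensation: ρ_c h = (ρ_m − ρ_c) r.
h = r (ρ_m − ρ_c) / ρ_c = 11.88 km × (3.345 − 2.852) / 2.852 = 2.05 km.

2.05 km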